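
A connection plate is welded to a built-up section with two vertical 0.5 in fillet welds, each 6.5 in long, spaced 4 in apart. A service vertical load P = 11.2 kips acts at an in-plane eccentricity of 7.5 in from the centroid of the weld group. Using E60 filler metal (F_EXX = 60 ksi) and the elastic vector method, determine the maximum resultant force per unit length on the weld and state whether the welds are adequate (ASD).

Total weld length L_w = 13 in. Treat welds as unit-width lines.
Polar moment about centroid: J = 2[d³/12 + d(b/2)²] = 2[6.5³/12 + 6.5×2²] = 97.77 in³.
Direct shear f_v = P/L_w = 11.2 / 13 = 0.8615 kip/in (vertical).
Torsion M = P·e = 11.2 × 7.5 = 84 kip·in.
Critical point at (x, y) = (2, 3.25) from centroid. f_tx = M·y/J = 2.792 kip/in; f_ty = M·x/J = 1.718 kip/in.
Resultant f_max = √[f_tx² + (f_v + f_ty)²] = √[2.792² + (0.8615 + 1.718)²] = 3.802 kip/in.
Capacity per unit length: r_n/Ω = (1/2.0) × 0.6 × 60 × (0.707 × 0.5) = 6.363 kip/in.
3.802 ≤ 6.363 → adequate.

f_max ≈ 3.8 kip/in; adequate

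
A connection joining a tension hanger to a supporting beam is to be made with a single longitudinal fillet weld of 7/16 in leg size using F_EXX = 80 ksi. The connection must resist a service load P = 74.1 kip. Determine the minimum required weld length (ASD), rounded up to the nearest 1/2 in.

Throat t_e = 0.707 × 0.4375 = 0.3093 in.
r_n/Ω = (0.6 × 80 × 0.3093) / 2.0 = 7.423 kip/in.
L_req = P / (r_n/Ω) = 74.1 / 7.423 = 9.982 in total.
Round up → use L = 10 in.

L = 10 in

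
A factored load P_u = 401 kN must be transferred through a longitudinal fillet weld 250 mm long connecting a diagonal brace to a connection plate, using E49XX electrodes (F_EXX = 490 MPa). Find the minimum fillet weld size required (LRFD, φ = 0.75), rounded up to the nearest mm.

Total weld length L = 250 mm.
Required throat t_e = P_u / (φ × 0.6 F_EXX × L) = 401 / (0.75 × 0.6 × 490 × 250 × 10⁻³) = 7.274 mm.
Required leg w = t_e / 0.707 = 10.29 mm → use 11 mm.

w = 11 mm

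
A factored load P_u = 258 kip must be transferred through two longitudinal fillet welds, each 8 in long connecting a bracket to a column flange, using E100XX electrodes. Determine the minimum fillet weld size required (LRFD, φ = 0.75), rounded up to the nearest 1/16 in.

w = 9/16 in

E100XX → F_EXX = 100 ksi.
Total weld length L = 16 in.
Required throat t_e = P_u / (φ × 0.6 F_EXX × L) = 258 / (0.75 × 0.6 × 100 × 16) = 0.3583 in.
Required leg w = t_e / 0.707 = 0.5068 in → use 9/16 in.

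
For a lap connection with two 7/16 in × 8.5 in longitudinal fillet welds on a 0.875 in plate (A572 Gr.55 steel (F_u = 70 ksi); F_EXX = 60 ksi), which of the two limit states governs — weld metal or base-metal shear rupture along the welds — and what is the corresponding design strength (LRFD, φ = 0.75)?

φR_n ≈ 142 kip (weld metal governs)

t_e = 0.707 × 0.4375 = 0.3093 in; L = 17 in.
Weld metal: φR_n = 0.75 × 0.6 × 60 × 0.3093 × 17 = 142 kip.
Base metal (shear rupture): φR_n = 0.75 × 0.6 × 70 × 0.875 × 17 = 468.6 kip.
Governing: weld metal.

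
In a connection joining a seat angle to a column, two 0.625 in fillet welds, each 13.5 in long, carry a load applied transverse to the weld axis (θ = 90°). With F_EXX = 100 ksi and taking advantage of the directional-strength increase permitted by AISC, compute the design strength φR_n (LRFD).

φR_n ≈ 805 kip

t_e = 0.707 × 0.625 = 0.4419 in; A_we = 0.4419 × 27 = 11.93 in².
Directional factor: 1.0 + 0.5 sin^1.5(90°) = 1.5.
F_nw = 0.6 × 100 × 1.5 = 90 ksi.
φR_n = 0.75 × 90 × 11.93 = 805.3 kip.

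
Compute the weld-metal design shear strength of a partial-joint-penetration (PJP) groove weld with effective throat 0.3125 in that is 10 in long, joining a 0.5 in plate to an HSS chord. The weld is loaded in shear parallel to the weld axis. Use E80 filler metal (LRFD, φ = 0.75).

φR_n ≈ 112 kips

E80XX → F_EXX = 80 ksi.
Effective throat (given) t_e = 0.3125 in.
A_we = 0.3125 × 10 = 3.125 in².
F_nw = 0.6 F_EXX = 48 ksi.
φR_n = 0.75 × 48 × 3.125 = 112.5 kips.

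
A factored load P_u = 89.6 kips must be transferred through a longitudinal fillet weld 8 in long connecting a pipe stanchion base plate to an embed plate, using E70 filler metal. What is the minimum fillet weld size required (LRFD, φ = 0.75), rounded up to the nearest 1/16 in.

w = 9/16 in

E70XX → F_EXX = 70 ksi.
Total weld length L = 8 in.
Required throat t_e = P_u / (φ × 0.6 F_EXX × L) = 89.6 / (0.75 × 0.6 × 70 × 8) = 0.3556 in.
Required leg w = t_e / 0.707 = 0.5029 in → use 9/16 in.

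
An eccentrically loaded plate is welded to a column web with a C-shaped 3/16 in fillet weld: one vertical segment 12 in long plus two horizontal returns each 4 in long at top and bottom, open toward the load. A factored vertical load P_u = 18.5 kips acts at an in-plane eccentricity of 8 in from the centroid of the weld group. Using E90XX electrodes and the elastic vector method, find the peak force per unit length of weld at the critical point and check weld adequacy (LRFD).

E90XX → F_EXX = 90 ksi.
Total weld length L_w = 20 in. Treat welds as unit-width lines.
Centroid: x̄ = 2×4×2 / 20 = 0.8 in from the vertical weld.
Polar moment about centroid: J = I_x + I_y = [12³/12 + 2×4×6²] + [12×0.8² + 2(4³/12 + 4×1.2²)] = 461.9 in³.
Direct shear f_v = P/L_w = 18.5 / 20 = 0.925 kip/in (vertical).
Torsion M = P·e = 18.5 × 8 = 148 kip·in.
Critical point at (x, y) = (3.2, 6) from centroid. f_tx = M·y/J = 1.923 kip/in; f_ty = M·x/J = 1.025 kip/in.
Resultant f_max = √[f_tx² + (f_v + f_ty)²] = √[1.923² + (0.925 + 1.025)²] = 2.739 kip/in.
Capacity per unit length: φr_n = 0.75 × 0.6 × 90 × (0.707 × 0.1875) = 5.369 kip/in.
2.739 ≤ 5.369 → adequate.

f_max ≈ 2.74 kip/in; adequate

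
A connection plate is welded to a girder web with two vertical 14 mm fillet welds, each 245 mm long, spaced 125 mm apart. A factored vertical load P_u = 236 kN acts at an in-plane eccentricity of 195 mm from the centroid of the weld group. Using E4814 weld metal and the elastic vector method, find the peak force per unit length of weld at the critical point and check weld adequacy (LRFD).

f_max ≈ 1720 N/mm; adequate

E48XX → F_EXX = 480 MPa.
Total weld length L_w = 490 mm. Treat welds as unit-width lines.
Polar moment about centroid: J = 2[d³/12 + d(b/2)²] = 2[245³/12 + 245×62.5²] = 4365000 mm³.
Direct shear f_v = P/L_w = 236×10³ / 490 = 481.6 N/mm (vertical).
Torsion M = P·e = 236×10³ × 195 = 46020000 N·mm.
Critical point at (x, y) = (62.5, 122.5) from centroid. f_tx = M·y/J = 1291 N/mm; f_ty = M·x/J = 658.9 N/mm.
Resultant f_max = √[f_tx² + (f_v + f_ty)²] = √[1291² + (481.6 + 658.9)²] = 1723 N/mm.
Capacity per unit length: φr_n = 0.75 × 0.6 × 480 × (0.707 × 14) = 2138 N/mm.
1723 ≤ 2138 → adequate.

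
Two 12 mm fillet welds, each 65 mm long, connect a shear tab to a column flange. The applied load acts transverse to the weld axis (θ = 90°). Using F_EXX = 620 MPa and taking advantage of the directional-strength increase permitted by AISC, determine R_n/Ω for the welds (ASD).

R_n/Ω ≈ 308 kN

t_e = 0.707 × 12 = 8.484 mm; A_we = 8.484 × 130 = 1103 mm².
Directional factor: 1.0 + 0.5 sin^1.5(90°) = 1.5.
F_nw = 0.6 × 620 × 1.5 = 558 MPa.
R_n/Ω = (558 × 1103) / 2.0 × 10⁻³ = 307.7 kN.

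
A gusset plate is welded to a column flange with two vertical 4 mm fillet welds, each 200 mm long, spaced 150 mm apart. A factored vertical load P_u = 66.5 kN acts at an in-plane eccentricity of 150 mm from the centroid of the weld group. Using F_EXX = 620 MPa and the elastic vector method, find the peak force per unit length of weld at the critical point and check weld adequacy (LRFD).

Total weld length L_w = 400 mm. Treat welds as unit-width lines.
Polar moment about centroid: J = 2[d³/12 + d(b/2)²] = 2[200³/12 + 200×75²] = 3583000 mm³.
Direct shear f_v = P/L_w = 66.5×10³ / 400 = 166.2 N/mm (vertical).
Torsion M = P·e = 66.5×10³ × 150 = 9975000 N·mm.
Critical point at (x, y) = (75, 100) from centroid. f_tx = M·y/J = 278.4 N/mm; f_ty = M·x/J = 208.8 N/mm.
Resultant f_max = √[f_tx² + (f_v + f_ty)²] = √[278.4² + (166.2 + 208.8)²] = 467.1 N/mm.
Capacity per unit length: φr_n = 0.75 × 0.6 × 620 × (0.707 × 4) = 789 N/mm.
467.1 ≤ 789 → adequate.

f_max ≈ 467 N/mm; adequate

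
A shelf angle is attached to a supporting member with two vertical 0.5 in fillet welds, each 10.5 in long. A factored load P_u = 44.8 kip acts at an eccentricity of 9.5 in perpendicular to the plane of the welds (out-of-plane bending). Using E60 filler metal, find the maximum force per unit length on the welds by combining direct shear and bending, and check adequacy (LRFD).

f_max ≈ 11.8 kip/in; NOT adequate

E60XX → F_EXX = 60 ksi.
L_w = 2 × 10.5 = 21 in; section modulus (unit throat) S = 2 × L²/6 = 36.75 in².
Direct shear f_v = P/L_w = 44.8/21 = 2.133 kip/in.
Moment M = P × e = 44.8 × 9.5 = 425.6 kip·in; bending f_b = M/S = 11.58 kip/in.
f_max = √(f_v² + f_b²) = √(2.133² + 11.58²) = 11.78 kip/in.
φr_n = 0.75 × 0.6 × 60 × (0.707 × 0.5) = 9.544 kip/in → NOT adequate.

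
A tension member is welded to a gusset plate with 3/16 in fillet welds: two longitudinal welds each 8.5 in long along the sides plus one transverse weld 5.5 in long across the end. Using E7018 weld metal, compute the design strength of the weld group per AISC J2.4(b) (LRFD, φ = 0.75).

E70XX → F_EXX = 70 ksi.
t_e = 0.707 × 0.1875 = 0.1326 in.
R_nwl = 0.6 × 70 × 0.1326 × 17 = 94.65 kip (longitudinal, 2 welds).
R_nwt = 0.6 × 70 × 0.1326 × 5.5 = 30.62 kip (transverse, base value).
(i) R_nwl + R_nwt = 125.3 kip; (ii) 0.85 R_nwl + 1.5 R_nwt = 126.4 kip.
R_n = max = 126.4 kip [governs: (ii)]; φR_n = 94.79 kip.

φR_n ≈ 94.8 kip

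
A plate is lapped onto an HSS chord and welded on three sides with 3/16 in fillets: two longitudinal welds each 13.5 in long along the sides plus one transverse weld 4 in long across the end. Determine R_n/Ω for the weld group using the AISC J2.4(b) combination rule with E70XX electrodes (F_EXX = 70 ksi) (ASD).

R_n/Ω ≈ 86.3 kips

t_e = 0.707 × 0.1875 = 0.1326 in.
R_nwl = 0.6 × 70 × 0.1326 × 27 = 150.3 kips (longitudinal, 2 welds).
R_nwt = 0.6 × 70 × 0.1326 × 4 = 22.27 kips (transverse, base value).
(i) R_nwl + R_nwt = 172.6 kips; (ii) 0.85 R_nwl + 1.5 R_nwt = 161.2 kips.
R_n = max = 172.6 kips [governs: (i)]; R_n/Ω = 86.3 kips.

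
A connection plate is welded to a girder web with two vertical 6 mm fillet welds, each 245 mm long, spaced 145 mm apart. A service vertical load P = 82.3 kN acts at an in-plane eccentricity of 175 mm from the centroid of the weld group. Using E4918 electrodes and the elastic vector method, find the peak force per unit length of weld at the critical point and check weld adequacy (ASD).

E49XX → F_EXX = 490 MPa.
Total weld length L_w = 490 mm. Treat welds as unit-width lines.
Polar moment about centroid: J = 2[d³/12 + d(b/2)²] = 2[245³/12 + 245×72.5²] = 5027000 mm³.
Direct shear f_v = P/L_w = 82.3×10³ / 490 = 168 N/mm (vertical).
Torsion M = P·e = 82.3×10³ × 175 = 14402000 N·mm.
Critical point at (x, y) = (72.5, 122.5) from centroid. f_tx = M·y/J = 351 N/mm; f_ty = M·x/J = 207.7 N/mm.
Resultant f_max = √[f_tx² + (f_v + f_ty)²] = √[351² + (168 + 207.7)²] = 514.1 N/mm.
Capacity per unit length: r_n/Ω = (1/2.0) × 0.6 × 490 × (0.707 × 6) = 623.6 N/mm.
514.1 ≤ 623.6 → adequate.

f_max ≈ 514 N/mm; adequate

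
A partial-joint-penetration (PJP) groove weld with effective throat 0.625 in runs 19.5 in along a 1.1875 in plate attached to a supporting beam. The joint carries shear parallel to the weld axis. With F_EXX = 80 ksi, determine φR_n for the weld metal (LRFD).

Effective throat (given) t_e = 0.625 in.
A_we = 0.625 × 19.5 = 12.19 in².
F_nw = 0.6 F_EXX = 48 ksi.
φR_n = 0.75 × 48 × 12.19 = 438.8 kip.

φR_n ≈ 439 kip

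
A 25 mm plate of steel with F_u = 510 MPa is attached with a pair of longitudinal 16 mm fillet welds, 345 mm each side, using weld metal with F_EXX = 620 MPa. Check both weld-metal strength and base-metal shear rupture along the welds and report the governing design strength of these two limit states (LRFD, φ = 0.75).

φR_n ≈ 2180 kN (weld metal governs)

t_e = 0.707 × 16 = 11.31 mm; L = 690 mm.
Weld metal: φR_n = 0.75 × 0.6 × 620 × 11.31 × 690 × 10⁻³ = 2178 kN.
Base metal (shear rupture): φR_n = 0.75 × 0.6 × 510 × 25 × 690 × 10⁻³ = 3959 kN.
Governing: weld metal.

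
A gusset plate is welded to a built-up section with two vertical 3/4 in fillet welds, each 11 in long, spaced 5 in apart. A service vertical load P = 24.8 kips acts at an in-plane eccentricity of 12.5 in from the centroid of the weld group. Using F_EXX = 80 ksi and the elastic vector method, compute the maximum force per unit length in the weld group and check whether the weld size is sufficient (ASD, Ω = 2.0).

f_max ≈ 5.77 kip/in; adequate

Total weld length L_w = 22 in. Treat welds as unit-width lines.
Polar moment about centroid: J = 2[d³/12 + d(b/2)²] = 2[11³/12 + 11×2.5²] = 359.3 in³.
Direct shear f_v = P/L_w = 24.8 / 22 = 1.127 kip/in (vertical).
Torsion M = P·e = 24.8 × 12.5 = 310 kip·in.
Critical point at (x, y) = (2.5, 5.5) from centroid. f_tx = M·y/J = 4.745 kip/in; f_ty = M·x/J = 2.157 kip/in.
Resultant f_max = √[f_tx² + (f_v + f_ty)²] = √[4.745² + (1.127 + 2.157)²] = 5.771 kip/in.
Capacity per unit length: r_n/Ω = (1/2.0) × 0.6 × 80 × (0.707 × 0.75) = 12.73 kip/in.
5.771 ≤ 12.73 → adequate.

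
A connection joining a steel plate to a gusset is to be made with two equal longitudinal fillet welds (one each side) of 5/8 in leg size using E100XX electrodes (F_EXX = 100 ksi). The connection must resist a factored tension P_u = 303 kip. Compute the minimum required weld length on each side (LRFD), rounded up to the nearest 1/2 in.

L = 8 in on each side

Throat t_e = 0.707 × 0.625 = 0.4419 in.
φr_n = 0.75 × 0.6 × 100 × 0.4419 = 19.88 kip/in.
L_req = P_u / φr_n = 303 / 19.88 = 15.24 in total.
Per side: 15.24 / 2 = 7.619 in.
Round up → use L = 8 in on each side.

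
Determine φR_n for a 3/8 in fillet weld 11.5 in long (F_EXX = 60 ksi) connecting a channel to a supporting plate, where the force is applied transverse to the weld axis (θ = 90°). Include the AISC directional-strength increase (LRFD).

φR_n ≈ 123 kip

t_e = 0.707 × 0.375 = 0.2651 in; A_we = 0.2651 × 11.5 = 3.049 in².
Directional factor: 1.0 + 0.5 sin^1.5(90°) = 1.5.
F_nw = 0.6 × 60 × 1.5 = 54 ksi.
φR_n = 0.75 × 54 × 3.049 = 123.5 kip.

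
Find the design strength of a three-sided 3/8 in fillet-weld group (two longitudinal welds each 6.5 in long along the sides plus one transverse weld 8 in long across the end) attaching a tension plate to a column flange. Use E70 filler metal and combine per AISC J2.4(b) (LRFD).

E70XX → F_EXX = 70 ksi.
t_e = 0.707 × 0.375 = 0.2651 in.
R_nwl = 0.6 × 70 × 0.2651 × 13 = 144.8 kips (longitudinal, 2 welds).
R_nwt = 0.6 × 70 × 0.2651 × 8 = 89.08 kips (transverse, base value).
(i) R_nwl + R_nwt = 233.8 kips; (ii) 0.85 R_nwl + 1.5 R_nwt = 256.7 kips.
R_n = max = 256.7 kips [governs: (ii)]; φR_n = 192.5 kips.

φR_n ≈ 193 kips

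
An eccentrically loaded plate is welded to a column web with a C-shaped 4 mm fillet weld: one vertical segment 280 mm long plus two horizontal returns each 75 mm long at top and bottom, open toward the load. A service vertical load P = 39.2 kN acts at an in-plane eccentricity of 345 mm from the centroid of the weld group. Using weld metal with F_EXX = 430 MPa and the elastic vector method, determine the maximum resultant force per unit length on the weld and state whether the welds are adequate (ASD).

Total weld length L_w = 430 mm. Treat welds as unit-width lines.
Centroid: x̄ = 2×75×37.5 / 430 = 13.08 mm from the vertical weld.
Polar moment about centroid: J = I_x + I_y = [280³/12 + 2×75×140²] + [280×13.08² + 2(75³/12 + 75×24.42²)] = 4977000 mm³.
Direct shear f_v = P/L_w = 39.2×10³ / 430 = 91.16 N/mm (vertical).
Torsion M = P·e = 39.2×10³ × 345 = 13524000 N·mm.
Critical point at (x, y) = (61.92, 140) from centroid. f_tx = M·y/J = 380.4 N/mm; f_ty = M·x/J = 168.3 N/mm.
Resultant f_max = √[f_tx² + (f_v + f_ty)²] = √[380.4² + (91.16 + 168.3)²] = 460.5 N/mm.
Capacity per unit length: r_n/Ω = (1/2.0) × 0.6 × 430 × (0.707 × 4) = 364.8 N/mm.
460.5 > 364.8 → NOT adequate.

f_max ≈ 460 N/mm; NOT adequate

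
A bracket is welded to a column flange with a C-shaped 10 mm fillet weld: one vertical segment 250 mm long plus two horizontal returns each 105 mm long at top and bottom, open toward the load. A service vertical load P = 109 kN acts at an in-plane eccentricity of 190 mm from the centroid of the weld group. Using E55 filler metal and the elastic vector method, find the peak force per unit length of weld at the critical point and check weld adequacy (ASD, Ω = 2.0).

f_max ≈ 761 N/mm; adequate

E55XX → F_EXX = 550 MPa.
Total weld length L_w = 460 mm. Treat welds as unit-width lines.
Centroid: x̄ = 2×105×52.5 / 460 = 23.97 mm from the vertical weld.
Polar moment about centroid: J = I_x + I_y = [250³/12 + 2×105×125²] + [250×23.97² + 2(105³/12 + 105×28.53²)] = 5091000 mm³.
Direct shear f_v = P/L_w = 109×10³ / 460 = 237 N/mm (vertical).
Torsion M = P·e = 109×10³ × 190 = 20710000 N·mm.
Critical point at (x, y) = (81.03, 125) from centroid. f_tx = M·y/J = 508.5 N/mm; f_ty = M·x/J = 329.6 N/mm.
Resultant f_max = √[f_tx² + (f_v + f_ty)²] = √[508.5² + (237 + 329.6)²] = 761.3 N/mm.
Capacity per unit length: r_n/Ω = (1/2.0) × 0.6 × 550 × (0.707 × 10) = 1167 N/mm.
761.3 ≤ 1167 → adequate.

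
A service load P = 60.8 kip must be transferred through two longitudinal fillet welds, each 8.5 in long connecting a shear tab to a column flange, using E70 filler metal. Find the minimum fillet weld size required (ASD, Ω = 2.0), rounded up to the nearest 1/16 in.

E70XX → F_EXX = 70 ksi.
Total weld length L = 17 in.
Required throat t_e = P × Ω / (0.6 F_EXX × L) = 60.8 × 2.0 / (0.6 × 70 × 17) = 0.1703 in.
Required leg w = t_e / 0.707 = 0.2409 in → use 1/4 in.

w = 1/4 in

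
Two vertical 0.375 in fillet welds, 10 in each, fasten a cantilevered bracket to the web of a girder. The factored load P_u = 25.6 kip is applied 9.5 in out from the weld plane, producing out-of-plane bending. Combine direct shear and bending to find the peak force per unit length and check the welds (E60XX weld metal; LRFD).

f_max ≈ 7.41 kip/in; NOT adequate

E60XX → F_EXX = 60 ksi.
L_w = 2 × 10 = 20 in; section modulus (unit throat) S = 2 × L²/6 = 33.33 in².
Direct shear f_v = P/L_w = 25.6/20 = 1.28 kip/in.
Moment M = P × e = 25.6 × 9.5 = 243.2 kip·in; bending f_b = M/S = 7.296 kip/in.
f_max = √(f_v² + f_b²) = √(1.28² + 7.296²) = 7.407 kip/in.
φr_n = 0.75 × 0.6 × 60 × (0.707 × 0.375) = 7.158 kip/in → NOT adequate.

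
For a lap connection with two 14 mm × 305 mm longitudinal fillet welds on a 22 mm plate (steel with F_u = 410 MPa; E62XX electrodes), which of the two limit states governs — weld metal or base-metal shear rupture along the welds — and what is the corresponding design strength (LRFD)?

E62XX → F_EXX = 620 MPa.
t_e = 0.707 × 14 = 9.898 mm; L = 610 mm.
Weld metal: φR_n = 0.75 × 0.6 × 620 × 9.898 × 610 × 10⁻³ = 1685 kN.
Base metal (shear rupture): φR_n = 0.75 × 0.6 × 410 × 22 × 610 × 10⁻³ = 2476 kN.
Governing: weld metal.

φR_n ≈ 1680 kN (weld metal governs)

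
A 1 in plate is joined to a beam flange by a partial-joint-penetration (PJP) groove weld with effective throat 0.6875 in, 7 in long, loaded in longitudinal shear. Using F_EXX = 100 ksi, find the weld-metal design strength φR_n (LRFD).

φR_n ≈ 217 kips

Effective throat (given) t_e = 0.6875 in.
A_we = 0.6875 × 7 = 4.812 in².
F_nw = 0.6 F_EXX = 60 ksi.
φR_n = 0.75 × 60 × 4.812 = 216.6 kips.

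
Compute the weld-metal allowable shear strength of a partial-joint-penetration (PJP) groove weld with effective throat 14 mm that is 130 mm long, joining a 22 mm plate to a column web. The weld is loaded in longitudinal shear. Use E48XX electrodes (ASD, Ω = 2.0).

R_n/Ω ≈ 262 kN

E48XX → F_EXX = 480 MPa.
Effective throat (given) t_e = 14 mm.
A_we = 14 × 130 = 1820 mm².
F_nw = 0.6 F_EXX = 288 MPa.
R_n/Ω = (288 × 1820) / 2.0 × 10⁻³ = 262.1 kN.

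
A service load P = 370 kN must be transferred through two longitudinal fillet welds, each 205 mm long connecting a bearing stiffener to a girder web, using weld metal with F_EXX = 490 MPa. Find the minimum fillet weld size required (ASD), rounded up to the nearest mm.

w = 9 mm

Total weld length L = 410 mm.
Required throat t_e = P × Ω / (0.6 F_EXX × L) = 370 × 2.0 / (0.6 × 490 × 410 × 10⁻³) = 6.139 mm.
Required leg w = t_e / 0.707 = 8.683 mm → use 9 mm.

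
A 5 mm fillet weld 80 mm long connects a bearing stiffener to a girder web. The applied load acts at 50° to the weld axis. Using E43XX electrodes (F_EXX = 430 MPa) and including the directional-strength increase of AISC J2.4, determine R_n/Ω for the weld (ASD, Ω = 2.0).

R_n/Ω ≈ 48.7 kN

t_e = 0.707 × 5 = 3.535 mm; A_we = 3.535 × 80 = 282.8 mm².
Directional factor: 1.0 + 0.5 sin^1.5(50°) = 1.335.
F_nw = 0.6 × 430 × 1.335 = 344.5 MPa.
R_n/Ω = (344.5 × 282.8) / 2.0 × 10⁻³ = 48.71 kN.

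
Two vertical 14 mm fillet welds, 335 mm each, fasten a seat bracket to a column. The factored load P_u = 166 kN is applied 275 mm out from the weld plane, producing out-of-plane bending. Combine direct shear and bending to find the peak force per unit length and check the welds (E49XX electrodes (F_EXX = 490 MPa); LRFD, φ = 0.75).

f_max ≈ 1250 N/mm; adequate

L_w = 2 × 335 = 670 mm; section modulus (unit throat) S = 2 × L²/6 = 37410 mm².
Direct shear f_v = P/L_w = 166×10³/670 = 247.8 N/mm.
Moment M = P × e = 166×10³ × 275 = 45650000 N·mm; bending f_b = M/S = 1220 N/mm.
f_max = √(f_v² + f_b²) = √(247.8² + 1220²) = 1245 N/mm.
φr_n = 0.75 × 0.6 × 490 × (0.707 × 14) = 2183 N/mm → adequate.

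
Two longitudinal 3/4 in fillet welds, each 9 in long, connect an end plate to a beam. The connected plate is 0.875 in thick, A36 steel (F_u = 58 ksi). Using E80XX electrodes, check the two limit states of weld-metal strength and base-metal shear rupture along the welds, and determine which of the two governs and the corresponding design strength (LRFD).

E80XX → F_EXX = 80 ksi.
t_e = 0.707 × 0.75 = 0.5302 in; L = 18 in.
Weld metal: φR_n = 0.75 × 0.6 × 80 × 0.5302 × 18 = 343.6 kips.
Base metal (shear rupture): φR_n = 0.75 × 0.6 × 58 × 0.875 × 18 = 411.1 kips.
Governing: weld metal.

φR_n ≈ 344 kips (weld metal governs)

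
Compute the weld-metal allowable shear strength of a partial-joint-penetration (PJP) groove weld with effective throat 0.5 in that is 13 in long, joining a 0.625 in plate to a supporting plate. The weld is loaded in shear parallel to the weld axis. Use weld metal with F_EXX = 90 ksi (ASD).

R_n/Ω ≈ 176 kips

Effective throat (given) t_e = 0.5 in.
A_we = 0.5 × 13 = 6.5 in².
F_nw = 0.6 F_EXX = 54 ksi.
R_n/Ω = (54 × 6.5) / 2.0 = 175.5 kips.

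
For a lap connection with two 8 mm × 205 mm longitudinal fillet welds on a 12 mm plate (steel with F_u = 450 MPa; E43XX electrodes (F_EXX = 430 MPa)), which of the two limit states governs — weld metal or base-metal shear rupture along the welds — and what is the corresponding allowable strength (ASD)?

R_n/Ω ≈ 299 kN (weld metal governs)

t_e = 0.707 × 8 = 5.656 mm; L = 410 mm.
Weld metal: R_n/Ω = (1/2.0) × 0.6 × 430 × 5.656 × 410 × 10⁻³ = 299.1 kN.
Base metal (shear rupture): R_n/Ω = (1/2.0) × 0.6 × 450 × 12 × 410 × 10⁻³ = 664.2 kN.
Governing: weld metal.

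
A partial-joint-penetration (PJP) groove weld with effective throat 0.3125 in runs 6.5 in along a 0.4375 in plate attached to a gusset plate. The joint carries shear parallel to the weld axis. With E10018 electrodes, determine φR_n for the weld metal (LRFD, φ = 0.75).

φR_n ≈ 91.4 kip

E100XX → F_EXX = 100 ksi.
Effective throat (given) t_e = 0.3125 in.
A_we = 0.3125 × 6.5 = 2.031 in².
F_nw = 0.6 F_EXX = 60 ksi.
φR_n = 0.75 × 60 × 2.031 = 91.41 kip.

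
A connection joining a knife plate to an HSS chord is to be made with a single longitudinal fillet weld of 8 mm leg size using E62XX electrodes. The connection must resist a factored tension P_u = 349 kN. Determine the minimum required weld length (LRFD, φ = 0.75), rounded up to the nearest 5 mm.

E62XX → F_EXX = 620 MPa.
Throat t_e = 0.707 × 8 = 5.656 mm.
φr_n = 0.75 × 0.6 × 620 × 5.656 × 10⁻³ = 1.578 kN/mm.
L_req = P_u / φr_n = 349 / 1.578 = 221.2 mm total.
Round up → use L = 225 mm.

L = 225 mm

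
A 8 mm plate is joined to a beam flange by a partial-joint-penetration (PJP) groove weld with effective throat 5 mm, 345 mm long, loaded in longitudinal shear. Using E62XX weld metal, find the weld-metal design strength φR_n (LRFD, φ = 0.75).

E62XX → F_EXX = 620 MPa.
Effective throat (given) t_e = 5 mm.
A_we = 5 × 345 = 1725 mm².
F_nw = 0.6 F_EXX = 372 MPa.
φR_n = 0.75 × 372 × 1725 × 10⁻³ = 481.3 kN.

φR_n ≈ 481 kN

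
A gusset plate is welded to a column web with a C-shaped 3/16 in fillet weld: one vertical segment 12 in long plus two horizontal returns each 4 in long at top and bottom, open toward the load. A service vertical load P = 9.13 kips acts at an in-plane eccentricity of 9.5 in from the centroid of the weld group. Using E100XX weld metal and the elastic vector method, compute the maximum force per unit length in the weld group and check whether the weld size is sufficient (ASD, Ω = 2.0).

f_max ≈ 1.55 kip/in; adequate

E100XX → F_EXX = 100 ksi.
Total weld length L_w = 20 in. Treat welds as unit-width lines.
Centroid: x̄ = 2×4×2 / 20 = 0.8 in from the vertical weld.
Polar moment about centroid: J = I_x + I_y = [12³/12 + 2×4×6²] + [12×0.8² + 2(4³/12 + 4×1.2²)] = 461.9 in³.
Direct shear f_v = P/L_w = 9.13 / 20 = 0.4565 kip/in (vertical).
Torsion M = P·e = 9.13 × 9.5 = 86.735 kip·in.
Critical point at (x, y) = (3.2, 6) from centroid. f_tx = M·y/J = 1.127 kip/in; f_ty = M·x/J = 0.6009 kip/in.
Resultant f_max = √[f_tx² + (f_v + f_ty)²] = √[1.127² + (0.4565 + 0.6009)²] = 1.545 kip/in.
Capacity per unit length: r_n/Ω = (1/2.0) × 0.6 × 100 × (0.707 × 0.1875) = 3.977 kip/in.
1.545 ≤ 3.977 → adequate.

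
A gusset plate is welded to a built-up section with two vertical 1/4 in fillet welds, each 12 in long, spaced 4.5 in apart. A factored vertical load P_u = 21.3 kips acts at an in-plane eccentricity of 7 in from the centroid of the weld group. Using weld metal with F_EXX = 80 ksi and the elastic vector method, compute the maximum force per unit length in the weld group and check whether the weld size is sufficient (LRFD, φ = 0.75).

f_max ≈ 2.77 kip/in; adequate

Total weld length L_w = 24 in. Treat welds as unit-width lines.
Polar moment about centroid: J = 2[d³/12 + d(b/2)²] = 2[12³/12 + 12×2.25²] = 409.5 in³.
Direct shear f_v = P/L_w = 21.3 / 24 = 0.8875 kip/in (vertical).
Torsion M = P·e = 21.3 × 7 = 149.1 kip·in.
Critical point at (x, y) = (2.25, 6) from centroid. f_tx = M·y/J = 2.185 kip/in; f_ty = M·x/J = 0.8192 kip/in.
Resultant f_max = √[f_tx² + (f_v + f_ty)²] = √[2.185² + (0.8875 + 0.8192)²] = 2.772 kip/in.
Capacity per unit length: φr_n = 0.75 × 0.6 × 80 × (0.707 × 0.25) = 6.363 kip/in.
2.772 ≤ 6.363 → adequate.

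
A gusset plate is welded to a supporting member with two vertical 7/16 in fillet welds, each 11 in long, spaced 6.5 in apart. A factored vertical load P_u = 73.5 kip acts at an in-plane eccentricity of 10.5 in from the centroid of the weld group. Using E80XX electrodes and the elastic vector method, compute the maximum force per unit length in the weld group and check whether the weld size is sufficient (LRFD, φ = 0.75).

E80XX → F_EXX = 80 ksi.
Total weld length L_w = 22 in. Treat welds as unit-width lines.
Polar moment about centroid: J = 2[d³/12 + d(b/2)²] = 2[11³/12 + 11×3.25²] = 454.2 in³.
Direct shear f_v = P/L_w = 73.5 / 22 = 3.341 kip/in (vertical).
Torsion M = P·e = 73.5 × 10.5 = 771.75 kip·in.
Critical point at (x, y) = (3.25, 5.5) from centroid. f_tx = M·y/J = 9.345 kip/in; f_ty = M·x/J = 5.522 kip/in.
Resultant f_max = √[f_tx² + (f_v + f_ty)²] = √[9.345² + (3.341 + 5.522)²] = 12.88 kip/in.
Capacity per unit length: φr_n = 0.75 × 0.6 × 80 × (0.707 × 0.4375) = 11.14 kip/in.
12.88 > 11.14 → NOT adequate.

f_max ≈ 12.9 kip/in; NOT adequate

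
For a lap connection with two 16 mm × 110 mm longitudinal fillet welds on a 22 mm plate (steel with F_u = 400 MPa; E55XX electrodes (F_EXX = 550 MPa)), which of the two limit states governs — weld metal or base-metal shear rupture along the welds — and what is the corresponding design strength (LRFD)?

t_e = 0.707 × 16 = 11.31 mm; L = 220 mm.
Weld metal: φR_n = 0.75 × 0.6 × 550 × 11.31 × 220 × 10⁻³ = 615.9 kN.
Base metal (shear rupture): φR_n = 0.75 × 0.6 × 400 × 22 × 220 × 10⁻³ = 871.2 kN.
Governing: weld metal.

φR_n ≈ 616 kN (weld metal governs)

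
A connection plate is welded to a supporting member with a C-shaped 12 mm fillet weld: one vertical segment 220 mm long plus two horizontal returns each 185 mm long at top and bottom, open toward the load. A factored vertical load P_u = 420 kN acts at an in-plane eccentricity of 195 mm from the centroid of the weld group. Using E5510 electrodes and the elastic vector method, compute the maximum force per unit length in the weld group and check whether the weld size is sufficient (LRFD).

f_max ≈ 2390 N/mm; NOT adequate

E55XX → F_EXX = 550 MPa.
Total weld length L_w = 590 mm. Treat welds as unit-width lines.
Centroid: x̄ = 2×185×92.5 / 590 = 58.01 mm from the vertical weld.
Polar moment about centroid: J = I_x + I_y = [220³/12 + 2×185×110²] + [220×58.01² + 2(185³/12 + 185×34.49²)] = 7600000 mm³.
Direct shear f_v = P/L_w = 420×10³ / 590 = 711.9 N/mm (vertical).
Torsion M = P·e = 420×10³ × 195 = 81900000 N·mm.
Critical point at (x, y) = (127, 110) from centroid. f_tx = M·y/J = 1185 N/mm; f_ty = M·x/J = 1368 N/mm.
Resultant f_max = √[f_tx² + (f_v + f_ty)²] = √[1185² + (711.9 + 1368)²] = 2394 N/mm.
Capacity per unit length: φr_n = 0.75 × 0.6 × 550 × (0.707 × 12) = 2100 N/mm.
2394 > 2100 → NOT adequate.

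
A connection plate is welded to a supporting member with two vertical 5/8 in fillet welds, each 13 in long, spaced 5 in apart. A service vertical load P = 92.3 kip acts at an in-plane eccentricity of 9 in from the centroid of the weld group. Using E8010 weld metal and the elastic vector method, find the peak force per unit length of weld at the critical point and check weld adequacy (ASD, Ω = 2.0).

f_max ≈ 12.7 kip/in; NOT adequate

E80XX → F_EXX = 80 ksi.
Total weld length L_w = 26 in. Treat welds as unit-width lines.
Polar moment about centroid: J = 2[d³/12 + d(b/2)²] = 2[13³/12 + 13×2.5²] = 528.7 in³.
Direct shear f_v = P/L_w = 92.3 / 26 = 3.55 kip/in (vertical).
Torsion M = P·e = 92.3 × 9 = 830.7 kip·in.
Critical point at (x, y) = (2.5, 6.5) from centroid. f_tx = M·y/J = 10.21 kip/in; f_ty = M·x/J = 3.928 kip/in.
Resultant f_max = √[f_tx² + (f_v + f_ty)²] = √[10.21² + (3.55 + 3.928)²] = 12.66 kip/in.
Capacity per unit length: r_n/Ω = (1/2.0) × 0.6 × 80 × (0.707 × 0.625) = 10.6 kip/in.
12.66 > 10.6 → NOT adequate.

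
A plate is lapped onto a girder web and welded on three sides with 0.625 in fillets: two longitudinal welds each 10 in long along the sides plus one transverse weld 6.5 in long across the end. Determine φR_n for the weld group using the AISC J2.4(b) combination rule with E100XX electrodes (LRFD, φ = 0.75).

φR_n ≈ 532 kip

E100XX → F_EXX = 100 ksi.
t_e = 0.707 × 0.625 = 0.4419 in.
R_nwl = 0.6 × 100 × 0.4419 × 20 = 530.2 kip (longitudinal, 2 welds).
R_nwt = 0.6 × 100 × 0.4419 × 6.5 = 172.3 kip (transverse, base value).
(i) R_nwl + R_nwt = 702.6 kip; (ii) 0.85 R_nwl + 1.5 R_nwt = 709.2 kip.
R_n = max = 709.2 kip [governs: (ii)]; φR_n = 531.9 kip.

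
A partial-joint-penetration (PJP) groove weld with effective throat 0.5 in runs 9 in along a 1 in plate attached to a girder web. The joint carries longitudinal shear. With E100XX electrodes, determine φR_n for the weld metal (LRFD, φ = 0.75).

E100XX → F_EXX = 100 ksi.
Effective throat (given) t_e = 0.5 in.
A_we = 0.5 × 9 = 4.5 in².
F_nw = 0.6 F_EXX = 60 ksi.
φR_n = 0.75 × 60 × 4.5 = 202.5 kip.

φR_n ≈ 202 kip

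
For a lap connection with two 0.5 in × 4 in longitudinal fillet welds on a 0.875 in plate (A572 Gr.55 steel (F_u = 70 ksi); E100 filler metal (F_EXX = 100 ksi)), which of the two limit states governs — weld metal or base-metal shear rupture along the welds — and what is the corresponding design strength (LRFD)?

φR_n ≈ 127 kips (weld metal governs)

t_e = 0.707 × 0.5 = 0.3535 in; L = 8 in.
Weld metal: φR_n = 0.75 × 0.6 × 100 × 0.3535 × 8 = 127.3 kips.
Base metal (shear rupture): φR_n = 0.75 × 0.6 × 70 × 0.875 × 8 = 220.5 kips.
Governing: weld metal.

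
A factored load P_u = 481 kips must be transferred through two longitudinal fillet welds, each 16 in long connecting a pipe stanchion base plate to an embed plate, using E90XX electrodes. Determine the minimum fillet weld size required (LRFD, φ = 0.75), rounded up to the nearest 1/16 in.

E90XX → F_EXX = 90 ksi.
Total weld length L = 32 in.
Required throat t_e = P_u / (φ × 0.6 F_EXX × L) = 481 / (0.75 × 0.6 × 90 × 32) = 0.3711 in.
Required leg w = t_e / 0.707 = 0.525 in → use 9/16 in.

w = 9/16 in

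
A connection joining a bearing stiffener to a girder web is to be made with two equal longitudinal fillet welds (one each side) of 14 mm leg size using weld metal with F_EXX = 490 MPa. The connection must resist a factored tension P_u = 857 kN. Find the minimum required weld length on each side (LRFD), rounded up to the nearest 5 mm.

Throat t_e = 0.707 × 14 = 9.898 mm.
φr_n = 0.75 × 0.6 × 490 × 9.898 × 10⁻³ = 2.183 kN/mm.
L_req = P_u / φr_n = 857 / 2.183 = 392.7 mm total.
Per side: 392.7 / 2 = 196.3 mm.
Round up → use L = 200 mm on each side.

L = 200 mm on each side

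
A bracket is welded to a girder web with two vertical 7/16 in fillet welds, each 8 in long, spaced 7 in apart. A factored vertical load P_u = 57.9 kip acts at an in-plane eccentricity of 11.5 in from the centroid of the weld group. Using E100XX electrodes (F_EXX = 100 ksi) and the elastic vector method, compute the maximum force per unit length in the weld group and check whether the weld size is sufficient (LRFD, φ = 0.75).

Total weld length L_w = 16 in. Treat welds as unit-width lines.
Polar moment about centroid: J = 2[d³/12 + d(b/2)²] = 2[8³/12 + 8×3.5²] = 281.3 in³.
Direct shear f_v = P/L_w = 57.9 / 16 = 3.619 kip/in (vertical).
Torsion M = P·e = 57.9 × 11.5 = 665.85 kip·in.
Critical point at (x, y) = (3.5, 4) from centroid. f_tx = M·y/J = 9.467 kip/in; f_ty = M·x/J = 8.284 kip/in.
Resultant f_max = √[f_tx² + (f_v + f_ty)²] = √[9.467² + (3.619 + 8.284)²] = 15.21 kip/in.
Capacity per unit length: φr_n = 0.75 × 0.6 × 100 × (0.707 × 0.4375) = 13.92 kip/in.
15.21 > 13.92 → NOT adequate.

f_max ≈ 15.2 kip/in; NOT adequate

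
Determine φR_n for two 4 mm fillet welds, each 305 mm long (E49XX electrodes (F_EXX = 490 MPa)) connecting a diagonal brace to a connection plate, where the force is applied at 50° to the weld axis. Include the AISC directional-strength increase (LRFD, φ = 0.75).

t_e = 0.707 × 4 = 2.828 mm; A_we = 2.828 × 610 = 1725 mm².
Directional factor: 1.0 + 0.5 sin^1.5(50°) = 1.335.
F_nw = 0.6 × 490 × 1.335 = 392.6 MPa.
φR_n = 0.75 × 392.6 × 1725 × 10⁻³ = 507.9 kN.

φR_n ≈ 508 kN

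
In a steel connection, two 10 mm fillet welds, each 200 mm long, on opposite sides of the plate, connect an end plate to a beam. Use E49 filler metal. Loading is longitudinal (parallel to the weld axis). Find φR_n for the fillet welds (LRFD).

E49XX → F_EXX = 490 MPa.
Effective throat t_e = 0.707 × 10 = 7.07 mm.
Total length L = 400 mm; A_we = 7.07 × 400 = 2828 mm².
F_nw = 0.6 F_EXX = 0.6 × 490 = 294 MPa.
φR_n = 0.75 × 294 × 2828 × 10⁻³ = 623.6 kN.

φR_n ≈ 624 kN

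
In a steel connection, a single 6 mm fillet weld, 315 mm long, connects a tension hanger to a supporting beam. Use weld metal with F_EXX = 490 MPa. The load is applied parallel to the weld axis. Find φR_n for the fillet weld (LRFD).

φR_n ≈ 295 kN

Effective throat t_e = 0.707 × 6 = 4.242 mm.
Total length L = 315 mm; A_we = 4.242 × 315 = 1336 mm².
F_nw = 0.6 F_EXX = 0.6 × 490 = 294 MPa.
φR_n = 0.75 × 294 × 1336 × 10⁻³ = 294.6 kN.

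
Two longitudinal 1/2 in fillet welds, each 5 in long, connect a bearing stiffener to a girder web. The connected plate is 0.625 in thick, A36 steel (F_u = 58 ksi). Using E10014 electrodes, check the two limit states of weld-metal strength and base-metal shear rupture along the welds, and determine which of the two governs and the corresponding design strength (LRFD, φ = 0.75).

φR_n ≈ 159 kip (weld metal governs)

E100XX → F_EXX = 100 ksi.
t_e = 0.707 × 0.5 = 0.3535 in; L = 10 in.
Weld metal: φR_n = 0.75 × 0.6 × 100 × 0.3535 × 10 = 159.1 kip.
Base metal (shear rupture): φR_n = 0.75 × 0.6 × 58 × 0.625 × 10 = 163.1 kip.
Governing: weld metal.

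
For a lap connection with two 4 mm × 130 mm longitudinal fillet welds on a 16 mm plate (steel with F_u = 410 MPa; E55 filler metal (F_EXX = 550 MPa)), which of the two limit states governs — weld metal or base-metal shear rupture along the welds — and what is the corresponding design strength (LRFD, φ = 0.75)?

t_e = 0.707 × 4 = 2.828 mm; L = 260 mm.
Weld metal: φR_n = 0.75 × 0.6 × 550 × 2.828 × 260 × 10⁻³ = 182 kN.
Base metal (shear rupture): φR_n = 0.75 × 0.6 × 410 × 16 × 260 × 10⁻³ = 767.5 kN.
Governing: weld metal.

φR_n ≈ 182 kN (weld metal governs)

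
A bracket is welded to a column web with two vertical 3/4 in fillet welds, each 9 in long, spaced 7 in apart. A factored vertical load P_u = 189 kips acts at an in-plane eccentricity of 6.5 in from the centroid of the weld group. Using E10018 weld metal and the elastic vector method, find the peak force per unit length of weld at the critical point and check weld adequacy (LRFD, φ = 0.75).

E100XX → F_EXX = 100 ksi.
Total weld length L_w = 18 in. Treat welds as unit-width lines.
Polar moment about centroid: J = 2[d³/12 + d(b/2)²] = 2[9³/12 + 9×3.5²] = 342 in³.
Direct shear f_v = P/L_w = 189 / 18 = 10.5 kip/in (vertical).
Torsion M = P·e = 189 × 6.5 = 1228.5 kip·in.
Critical point at (x, y) = (3.5, 4.5) from centroid. f_tx = M·y/J = 16.16 kip/in; f_ty = M·x/J = 12.57 kip/in.
Resultant f_max = √[f_tx² + (f_v + f_ty)²] = √[16.16² + (10.5 + 12.57)²] = 28.17 kip/in.
Capacity per unit length: φr_n = 0.75 × 0.6 × 100 × (0.707 × 0.75) = 23.86 kip/in.
28.17 > 23.86 → NOT adequate.

f_max ≈ 28.2 kip/in; NOT adequate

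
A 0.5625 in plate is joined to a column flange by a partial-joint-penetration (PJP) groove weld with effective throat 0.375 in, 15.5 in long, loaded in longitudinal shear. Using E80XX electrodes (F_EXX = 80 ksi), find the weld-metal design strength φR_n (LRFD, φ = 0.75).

φR_n ≈ 209 kip

Effective throat (given) t_e = 0.375 in.
A_we = 0.375 × 15.5 = 5.812 in².
F_nw = 0.6 F_EXX = 48 ksi.
φR_n = 0.75 × 48 × 5.812 = 209.2 kip.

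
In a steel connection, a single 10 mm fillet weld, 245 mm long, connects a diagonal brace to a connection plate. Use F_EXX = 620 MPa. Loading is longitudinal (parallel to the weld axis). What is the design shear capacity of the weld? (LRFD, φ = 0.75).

φR_n ≈ 483 kN

Effective throat t_e = 0.707 × 10 = 7.07 mm.
Total length L = 245 mm; A_we = 7.07 × 245 = 1732 mm².
F_nw = 0.6 F_EXX = 0.6 × 620 = 372 MPa.
φR_n = 0.75 × 372 × 1732 × 10⁻³ = 483.3 kN.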